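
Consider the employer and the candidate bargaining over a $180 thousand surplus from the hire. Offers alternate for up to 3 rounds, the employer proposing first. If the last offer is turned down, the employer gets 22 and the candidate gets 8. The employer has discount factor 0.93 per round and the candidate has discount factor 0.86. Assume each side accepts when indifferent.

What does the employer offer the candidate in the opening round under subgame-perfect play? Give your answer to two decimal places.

17.23

Round 3 (the employer proposes): the candidate gets 8 if talks fail, so the employer offers 8 and keeps 172.
Round 2 (the candidate proposes): the employer can get 172 next round, worth 0.93 × 172 = 159.96 now. The candidate offers 159.96 and keeps 180 − 159.96 = 20.04.
Round 1 (the employer proposes): the candidate can get 20.04 next round, worth 0.86 × 20.04 = 17.2344 now, so the employer offers 17.2344, keeping 162.7656.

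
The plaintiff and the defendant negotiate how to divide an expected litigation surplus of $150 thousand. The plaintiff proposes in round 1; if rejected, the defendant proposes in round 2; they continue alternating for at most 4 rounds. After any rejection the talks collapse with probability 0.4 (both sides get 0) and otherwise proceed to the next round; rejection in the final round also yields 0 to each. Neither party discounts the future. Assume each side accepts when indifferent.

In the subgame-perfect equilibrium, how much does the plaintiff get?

Round 4 (the defendant proposes): the plaintiff will accept anything ≥ 0, so the defendant offers 0 and keeps 150.
Round 3 (the plaintiff proposes): rejecting gives the defendant an expected 0.6 × 150 = 90; the plaintiff offers that and keeps 60.
Round 2 (the defendant proposes): rejecting gives the plaintiff an expected 0.6 × 60 = 36. The defendant offers 36 and keeps 150 − 36 = 114.
Round 1 (the plaintiff proposes): rejecting gives the defendant an expected 0.6 × 114 = 68.4, so the plaintiff offers 68.4, keeping 81.6.

81.6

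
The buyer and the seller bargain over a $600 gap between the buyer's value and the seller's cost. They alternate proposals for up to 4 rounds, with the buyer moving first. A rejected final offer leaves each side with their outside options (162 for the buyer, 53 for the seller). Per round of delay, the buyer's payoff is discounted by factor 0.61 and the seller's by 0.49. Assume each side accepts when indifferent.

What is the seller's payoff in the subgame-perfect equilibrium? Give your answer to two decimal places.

Round 4 (the seller proposes): the buyer gets 162 if talks fail, so the seller offers 162 and keeps 438.
Round 3 (the buyer proposes): the seller can get 438 next round, worth 0.49 × 438 = 214.62 now. The buyer offers 214.62 and keeps 600 − 214.62 = 385.38.
Round 2 (the seller proposes): the buyer can get 385.38 next round, worth 0.61 × 385.38 = 235.0818 now; the seller offers that and keeps 364.9182.
Round 1 (the buyer proposes): the seller can get 364.9182 next round, worth 0.49 × 364.9182 = 178.809918 now. The buyer offers 178.809918 and keeps 600 − 178.809918 = 421.190082.

178.81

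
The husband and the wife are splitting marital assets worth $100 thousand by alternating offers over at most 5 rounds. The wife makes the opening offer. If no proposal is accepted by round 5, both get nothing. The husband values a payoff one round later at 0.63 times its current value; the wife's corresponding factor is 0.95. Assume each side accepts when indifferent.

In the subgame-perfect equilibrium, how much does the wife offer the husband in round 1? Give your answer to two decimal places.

Round 5 (the wife proposes): rejection yields 0 for the husband; the wife offers 0 and keeps 100.
Round 4 (the husband proposes): the wife can get 100 next round, worth 0.95 × 100 = 95 now. The husband offers 95 and keeps 100 − 95 = 5.
Round 3 (the wife proposes): the husband can get 5 next round, worth 0.63 × 5 = 3.15 now. The wife offers 3.15 and keeps 100 − 3.15 = 96.85.
Round 2 (the husband proposes): the wife can get 96.85 next round, worth 0.95 × 96.85 = 92.0075 now; the husband offers that and keeps 7.9925.
Round 1 (the wife proposes): the husband can get 7.9925 next round, worth 0.63 × 7.9925 = 5.035275 now, so the wife offers 5.035275, keeping 94.964725.

5.04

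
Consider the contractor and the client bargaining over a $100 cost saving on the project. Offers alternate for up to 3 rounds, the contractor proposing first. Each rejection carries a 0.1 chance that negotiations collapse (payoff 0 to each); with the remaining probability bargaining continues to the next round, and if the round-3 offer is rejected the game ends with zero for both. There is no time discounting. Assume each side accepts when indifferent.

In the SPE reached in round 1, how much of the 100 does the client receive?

By backward induction:
Round 3 (the contractor proposes): rejection yields 0 for the client; the contractor offers 0 and keeps 100.
Round 2 (the client proposes): rejecting gives the contractor an expected 0.9 × 100 = 90; the client offers that and keeps 10.
Round 1 (the contractor proposes): rejecting gives the client an expected 0.9 × 10 = 9, so the contractor offers 9, keeping 91.

9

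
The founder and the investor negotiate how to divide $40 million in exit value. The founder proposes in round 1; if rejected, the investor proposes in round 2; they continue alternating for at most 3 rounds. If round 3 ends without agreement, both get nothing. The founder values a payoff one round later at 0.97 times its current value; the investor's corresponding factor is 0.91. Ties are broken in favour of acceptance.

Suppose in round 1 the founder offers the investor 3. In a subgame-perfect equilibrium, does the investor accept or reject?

Work out the investor's continuation value if the offer is rejected.
Round 3 (the founder proposes): the investor will accept anything ≥ 0, so the founder offers 0 and keeps 40.
Round 2 (the investor proposes): the founder can get 40 next round, worth 0.97 × 40 = 38.8 now; the investor offers that and keeps 1.2.
So by rejecting in round 1, the investor gets 1.2 next round, worth 0.91 × 1.2 = 1.092 now.
Offer 3 ≥ 1.092, so the investor accepts.

Accept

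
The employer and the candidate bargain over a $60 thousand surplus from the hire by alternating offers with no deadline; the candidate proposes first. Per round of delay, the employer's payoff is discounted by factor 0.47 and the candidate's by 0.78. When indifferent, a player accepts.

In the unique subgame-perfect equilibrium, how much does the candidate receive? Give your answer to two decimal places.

50.21

Let x be the candidate's share when the candidate proposes and y be the employer's share when the employer proposes.
The employer accepts iff offered ≥ 0.47·y, so x = 60 − 0.47y. Symmetrically y = 60 − 0.78x.
Substituting: x = 60 − 0.47(60 − 0.78x), giving x(1 − 0.78·0.47) = 60(1 − 0.47).
So x = 60 × 0.53 / 0.6334 ≈ 50.2052, and the employer receives 60 − x ≈ 9.7948.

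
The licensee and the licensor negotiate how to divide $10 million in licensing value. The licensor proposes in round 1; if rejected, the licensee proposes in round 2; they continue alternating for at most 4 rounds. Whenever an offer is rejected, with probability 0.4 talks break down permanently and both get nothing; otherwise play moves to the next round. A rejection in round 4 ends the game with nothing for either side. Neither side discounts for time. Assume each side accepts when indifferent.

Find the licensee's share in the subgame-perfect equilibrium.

4.56

Round 4 (the licensee proposes): the licensor will accept anything ≥ 0, so the licensee offers 0 and keeps 10.
Round 3 (the licensor proposes): rejecting gives the licensee an expected 0.6 × 10 = 6; the licensor offers that and keeps 4.
Round 2 (the licensee proposes): rejecting gives the licensor an expected 0.6 × 4 = 2.4; the licensee offers that and keeps 7.6.
Round 1 (the licensor proposes): rejecting gives the licensee an expected 0.6 × 7.6 = 4.56; the licensor offers that and keeps 5.44.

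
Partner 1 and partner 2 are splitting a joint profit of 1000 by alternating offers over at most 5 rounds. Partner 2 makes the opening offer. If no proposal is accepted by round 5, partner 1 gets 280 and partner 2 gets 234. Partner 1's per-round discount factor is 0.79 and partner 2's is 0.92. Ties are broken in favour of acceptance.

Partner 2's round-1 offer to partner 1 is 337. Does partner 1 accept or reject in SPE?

Accept

Round 5 (partner 2 proposes): partner 1 gets 280 if talks fail, so partner 2 offers 280 and keeps 720.
Round 4 (partner 1 proposes): partner 2 can get 720 next round, worth 0.92 × 720 = 662.4 now, so partner 1 offers 662.4, keeping 337.6.
Round 3 (partner 2 proposes): partner 1 can get 337.6 next round, worth 0.79 × 337.6 = 266.704 now. Partner 2 offers 266.704 and keeps 1000 − 266.704 = 733.296.
Round 2 (partner 1 proposes): partner 2 can get 733.296 next round, worth 0.92 × 733.296 = 674.63232 now; partner 1 offers that and keeps 325.36768.
So by rejecting in round 1, partner 1 gets 325.36768 next round, worth 0.79 × 325.36768 = 257.0404672 now.
Offer 337 ≥ 257.0404672, so partner 1 accepts.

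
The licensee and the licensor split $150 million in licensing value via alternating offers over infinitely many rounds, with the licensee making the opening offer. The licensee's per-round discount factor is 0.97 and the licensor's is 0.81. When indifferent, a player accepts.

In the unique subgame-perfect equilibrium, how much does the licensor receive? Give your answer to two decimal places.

17.01

Let x be the licensee's share when the licensee proposes and y be the licensor's share when the licensor proposes.
The licensor accepts iff offered ≥ 0.81·y, so x = 150 − 0.81y. Symmetrically y = 150 − 0.97x.
Substituting: x = 150 − 0.81(150 − 0.97x), giving x(1 − 0.97·0.81) = 150(1 − 0.81).
So x = 150 × 0.19 / 0.2143 ≈ 132.9911, and the licensor receives 150 − x ≈ 17.0089.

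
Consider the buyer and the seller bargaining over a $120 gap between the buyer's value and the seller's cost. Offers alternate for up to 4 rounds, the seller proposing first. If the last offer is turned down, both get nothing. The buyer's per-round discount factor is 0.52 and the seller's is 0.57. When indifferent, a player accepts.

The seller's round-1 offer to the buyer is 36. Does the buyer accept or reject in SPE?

Work out the buyer's continuation value if the offer is rejected.
Round 4 (the buyer proposes): rejection yields 0 for the seller; the buyer offers 0 and keeps 120.
Round 3 (the seller proposes): the buyer can get 120 next round, worth 0.52 × 120 = 62.4 now; the seller offers that and keeps 57.6.
Round 2 (the buyer proposes): the seller can get 57.6 next round, worth 0.57 × 57.6 = 32.832 now, so the buyer offers 32.832, keeping 87.168.
So by rejecting in round 1, the buyer gets 87.168 next round, worth 0.52 × 87.168 = 45.32736 now.
Offer 36 < 45.32736, so the buyer rejects.

Reject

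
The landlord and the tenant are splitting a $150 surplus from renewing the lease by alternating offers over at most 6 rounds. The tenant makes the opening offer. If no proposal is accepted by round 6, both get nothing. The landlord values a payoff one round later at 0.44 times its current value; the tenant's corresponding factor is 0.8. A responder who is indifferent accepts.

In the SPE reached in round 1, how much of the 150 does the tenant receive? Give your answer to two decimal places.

123.98

Round 6 (the landlord proposes): rejection yields 0 for the tenant; the landlord offers 0 and keeps 150.
Round 5 (the tenant proposes): the landlord can get 150 next round, worth 0.44 × 150 = 66 now. The tenant offers 66 and keeps 150 − 66 = 84.
Round 4 (the landlord proposes): the tenant can get 84 next round, worth 0.8 × 84 = 67.2 now; the landlord offers that and keeps 82.8.
Round 3 (the tenant proposes): the landlord can get 82.8 next round, worth 0.44 × 82.8 = 36.432 now. The tenant offers 36.432 and keeps 150 − 36.432 = 113.568.
Round 2 (the landlord proposes): the tenant can get 113.568 next round, worth 0.8 × 113.568 = 90.8544 now; the landlord offers that and keeps 59.1456.
Round 1 (the tenant proposes): the landlord can get 59.1456 next round, worth 0.44 × 59.1456 = 26.024064 now; the tenant offers that and keeps 123.975936.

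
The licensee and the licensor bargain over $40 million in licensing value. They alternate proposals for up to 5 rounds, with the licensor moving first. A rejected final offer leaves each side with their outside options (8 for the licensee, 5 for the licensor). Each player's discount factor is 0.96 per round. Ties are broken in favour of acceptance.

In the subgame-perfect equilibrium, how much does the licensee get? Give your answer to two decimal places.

9.75

Work backward from the last round.
Round 5 (the licensor proposes): the licensee gets 8 if talks fail, so the licensor offers 8 and keeps 32.
Round 4 (the licensee proposes): the licensor can get 32 next round, worth 0.96 × 32 = 30.72 now, so the licensee offers 30.72, keeping 9.28.
Round 3 (the licensor proposes): the licensee can get 9.28 next round, worth 0.96 × 9.28 = 8.9088 now, so the licensor offers 8.9088, keeping 31.0912.
Round 2 (the licensee proposes): the licensor can get 31.0912 next round, worth 0.96 × 31.0912 = 29.847552 now; the licensee offers that and keeps 10.152448.
Round 1 (the licensor proposes): the licensee can get 10.152448 next round, worth 0.96 × 10.152448 = 9.74635008 now; the licensor offers that and keeps 30.25364992.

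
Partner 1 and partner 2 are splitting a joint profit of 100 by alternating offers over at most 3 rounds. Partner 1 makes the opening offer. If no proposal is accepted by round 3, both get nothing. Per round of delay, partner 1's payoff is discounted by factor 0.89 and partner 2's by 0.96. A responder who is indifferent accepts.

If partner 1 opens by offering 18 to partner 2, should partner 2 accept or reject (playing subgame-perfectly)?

Accept

Work out partner 2's continuation value if the offer is rejected.
Round 3 (partner 1 proposes): rejection yields 0 for partner 2; partner 1 offers 0 and keeps 100.
Round 2 (partner 2 proposes): partner 1 can get 100 next round, worth 0.89 × 100 = 89 now, so partner 2 offers 89, keeping 11.
So by rejecting in round 1, partner 2 gets 11 next round, worth 0.96 × 11 = 10.56 now.
Offer 18 ≥ 10.56, so partner 2 accepts.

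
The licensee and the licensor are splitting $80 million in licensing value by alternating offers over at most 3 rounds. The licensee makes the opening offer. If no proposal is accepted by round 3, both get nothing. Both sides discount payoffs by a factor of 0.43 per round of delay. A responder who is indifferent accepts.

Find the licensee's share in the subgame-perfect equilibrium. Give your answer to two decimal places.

60.39

Round 3 (the licensee proposes): the licensor will accept anything ≥ 0, so the licensee offers 0 and keeps 80.
Round 2 (the licensor proposes): the licensee can get 80 next round, worth 0.43 × 80 = 34.4 now. The licensor offers 34.4 and keeps 80 − 34.4 = 45.6.
Round 1 (the licensee proposes): the licensor can get 45.6 next round, worth 0.43 × 45.6 = 19.608 now; the licensee offers that and keeps 60.392.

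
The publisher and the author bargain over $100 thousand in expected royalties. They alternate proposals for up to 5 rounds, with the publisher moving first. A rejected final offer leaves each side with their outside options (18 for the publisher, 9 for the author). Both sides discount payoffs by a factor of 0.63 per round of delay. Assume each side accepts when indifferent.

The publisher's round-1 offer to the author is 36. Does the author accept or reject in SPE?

Accept

Round 5 (the publisher proposes): the author gets 9 if talks fail, so the publisher offers 9 and keeps 91.
Round 4 (the author proposes): the publisher can get 91 next round, worth 0.63 × 91 = 57.33 now; the author offers that and keeps 42.67.
Round 3 (the publisher proposes): the author can get 42.67 next round, worth 0.63 × 42.67 = 26.8821 now; the publisher offers that and keeps 73.1179.
Round 2 (the author proposes): the publisher can get 73.1179 next round, worth 0.63 × 73.1179 = 46.064277 now; the author offers that and keeps 53.935723.
So by rejecting in round 1, the author gets 53.935723 next round, worth 0.63 × 53.935723 = 33.97950549 now.
Offer 36 ≥ 33.97950549, so the author accepts.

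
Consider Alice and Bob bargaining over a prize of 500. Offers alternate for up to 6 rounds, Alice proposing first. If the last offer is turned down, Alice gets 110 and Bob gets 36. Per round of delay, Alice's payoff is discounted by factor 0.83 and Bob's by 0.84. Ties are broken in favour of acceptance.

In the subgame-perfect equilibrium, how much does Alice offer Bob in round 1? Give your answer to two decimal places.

Round 6 (Bob proposes): Alice gets 110 if talks fail, so Bob offers 110 and keeps 390.
Round 5 (Alice proposes): Bob can get 390 next round, worth 0.84 × 390 = 327.6 now, so Alice offers 327.6, keeping 172.4.
Round 4 (Bob proposes): Alice can get 172.4 next round, worth 0.83 × 172.4 = 143.092 now. Bob offers 143.092 and keeps 500 − 143.092 = 356.908.
Round 3 (Alice proposes): Bob can get 356.908 next round, worth 0.84 × 356.908 = 299.80272 now. Alice offers 299.80272 and keeps 500 − 299.80272 = 200.19728.
Round 2 (Bob proposes): Alice can get 200.19728 next round, worth 0.83 × 200.19728 = 166.1637424 now; Bob offers that and keeps 333.8362576.
Round 1 (Alice proposes): Bob can get 333.8362576 next round, worth 0.84 × 333.8362576 = 280.422456384 now; Alice offers that and keeps 219.577543616.

280.42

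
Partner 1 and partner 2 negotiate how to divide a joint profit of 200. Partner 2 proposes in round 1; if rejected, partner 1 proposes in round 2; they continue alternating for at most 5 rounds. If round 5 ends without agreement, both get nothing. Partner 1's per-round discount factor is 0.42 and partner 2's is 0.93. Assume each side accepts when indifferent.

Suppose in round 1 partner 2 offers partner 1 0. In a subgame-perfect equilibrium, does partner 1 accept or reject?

Work out partner 1's continuation value if the offer is rejected.
Round 5 (partner 2 proposes): rejection yields 0 for partner 1; partner 2 offers 0 and keeps 200.
Round 4 (partner 1 proposes): partner 2 can get 200 next round, worth 0.93 × 200 = 186 now, so partner 1 offers 186, keeping 14.
Round 3 (partner 2 proposes): partner 1 can get 14 next round, worth 0.42 × 14 = 5.88 now; partner 2 offers that and keeps 194.12.
Round 2 (partner 1 proposes): partner 2 can get 194.12 next round, worth 0.93 × 194.12 = 180.5316 now, so partner 1 offers 180.5316, keeping 19.4684.
So by rejecting in round 1, partner 1 gets 19.4684 next round, worth 0.42 × 19.4684 = 8.176728 now.
Offer 0 < 8.176728, so partner 1 rejects.

Reject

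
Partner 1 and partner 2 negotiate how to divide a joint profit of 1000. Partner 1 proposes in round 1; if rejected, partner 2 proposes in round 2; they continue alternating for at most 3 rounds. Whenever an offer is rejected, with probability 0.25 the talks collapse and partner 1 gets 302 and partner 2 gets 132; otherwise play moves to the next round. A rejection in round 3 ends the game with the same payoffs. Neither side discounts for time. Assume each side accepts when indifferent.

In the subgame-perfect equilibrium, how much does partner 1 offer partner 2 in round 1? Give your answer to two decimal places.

Round 3 (partner 1 proposes): partner 2 gets 132 if talks fail, so partner 1 offers 132 and keeps 868.
Round 2 (partner 2 proposes): rejecting gives partner 1 an expected 0.75 × 868 + 0.25 × 302 = 726.5. Partner 2 offers 726.5 and keeps 1000 − 726.5 = 273.5.
Round 1 (partner 1 proposes): rejecting gives partner 2 an expected 0.75 × 273.5 + 0.25 × 132 = 238.125. Partner 1 offers 238.125 and keeps 1000 − 238.125 = 761.875.

238.13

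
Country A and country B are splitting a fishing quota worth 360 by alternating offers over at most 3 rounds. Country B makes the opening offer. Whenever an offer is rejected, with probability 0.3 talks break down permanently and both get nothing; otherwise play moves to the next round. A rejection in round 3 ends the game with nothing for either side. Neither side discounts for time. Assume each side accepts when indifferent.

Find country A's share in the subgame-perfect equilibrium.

75.6

Round 3 (country B proposes): country A will accept anything ≥ 0, so country B offers 0 and keeps 360.
Round 2 (country A proposes): rejecting gives country B an expected 0.7 × 360 = 252. Country A offers 252 and keeps 360 − 252 = 108.
Round 1 (country B proposes): rejecting gives country A an expected 0.7 × 108 = 75.6. Country B offers 75.6 and keeps 360 − 75.6 = 284.4.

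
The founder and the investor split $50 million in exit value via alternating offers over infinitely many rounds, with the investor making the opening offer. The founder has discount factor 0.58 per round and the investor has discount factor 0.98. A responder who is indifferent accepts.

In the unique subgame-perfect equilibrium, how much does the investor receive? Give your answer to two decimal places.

48.66

When the investor proposes, the founder accepts any offer worth at least 0.58 times what the founder would get by proposing next round; and vice versa.
This gives x = 50 − 0.58y and y = 50 − 0.98x, where x and y are each side's share when it proposes.
Hence (1 − 0.58·0.98)x = 50(1 − 0.58), i.e. 0.4316·x = 21.
x ≈ 48.6562; the founder's share is 50 − x ≈ 1.3438.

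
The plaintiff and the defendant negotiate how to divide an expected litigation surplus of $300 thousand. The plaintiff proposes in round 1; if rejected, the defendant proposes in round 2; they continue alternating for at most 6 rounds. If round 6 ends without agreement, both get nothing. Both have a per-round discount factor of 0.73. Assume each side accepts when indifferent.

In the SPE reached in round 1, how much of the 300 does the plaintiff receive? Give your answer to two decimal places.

Round 6 (the defendant proposes): the plaintiff will accept anything ≥ 0, so the defendant offers 0 and keeps 300.
Round 5 (the plaintiff proposes): the defendant can get 300 next round, worth 0.73 × 300 = 219 now, so the plaintiff offers 219, keeping 81.
Round 4 (the defendant proposes): the plaintiff can get 81 next round, worth 0.73 × 81 = 59.13 now; the defendant offers that and keeps 240.87.
Round 3 (the plaintiff proposes): the defendant can get 240.87 next round, worth 0.73 × 240.87 = 175.8351 now, so the plaintiff offers 175.8351, keeping 124.1649.
Round 2 (the defendant proposes): the plaintiff can get 124.1649 next round, worth 0.73 × 124.1649 = 90.640377 now, so the defendant offers 90.640377, keeping 209.359623.
Round 1 (the plaintiff proposes): the defendant can get 209.359623 next round, worth 0.73 × 209.359623 = 152.83252479 now, so the plaintiff offers 152.83252479, keeping 147.16747521.

147.17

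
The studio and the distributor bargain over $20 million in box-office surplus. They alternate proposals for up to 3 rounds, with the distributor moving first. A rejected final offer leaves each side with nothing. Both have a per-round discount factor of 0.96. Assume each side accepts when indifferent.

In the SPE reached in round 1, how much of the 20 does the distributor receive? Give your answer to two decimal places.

Round 3 (the distributor proposes): the studio will accept anything ≥ 0, so the distributor offers 0 and keeps 20.
Round 2 (the studio proposes): the distributor can get 20 next round, worth 0.96 × 20 = 19.2 now, so the studio offers 19.2, keeping 0.8.
Round 1 (the distributor proposes): the studio can get 0.8 next round, worth 0.96 × 0.8 = 0.768 now, so the distributor offers 0.768, keeping 19.232.

19.23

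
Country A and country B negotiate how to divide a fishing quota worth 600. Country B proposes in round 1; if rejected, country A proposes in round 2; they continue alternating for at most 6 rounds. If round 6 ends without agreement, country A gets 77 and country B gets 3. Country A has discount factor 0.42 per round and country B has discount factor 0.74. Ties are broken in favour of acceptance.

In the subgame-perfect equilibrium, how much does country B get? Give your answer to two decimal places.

489.90

By backward induction:
Round 6 (country A proposes): country B gets 3 if talks fail, so country A offers 3 and keeps 597.
Round 5 (country B proposes): country A can get 597 next round, worth 0.42 × 597 = 250.74 now. Country B offers 250.74 and keeps 600 − 250.74 = 349.26.
Round 4 (country A proposes): country B can get 349.26 next round, worth 0.74 × 349.26 = 258.4524 now. Country A offers 258.4524 and keeps 600 − 258.4524 = 341.5476.
Round 3 (country B proposes): country A can get 341.5476 next round, worth 0.42 × 341.5476 = 143.449992 now, so country B offers 143.449992, keeping 456.550008.
Round 2 (country A proposes): country B can get 456.550008 next round, worth 0.74 × 456.550008 = 337.84700592 now, so country A offers 337.84700592, keeping 262.15299408.
Round 1 (country B proposes): country A can get 262.15299408 next round, worth 0.42 × 262.15299408 = 110.1042575136 now, so country B offers 110.1042575136, keeping 489.8957424864.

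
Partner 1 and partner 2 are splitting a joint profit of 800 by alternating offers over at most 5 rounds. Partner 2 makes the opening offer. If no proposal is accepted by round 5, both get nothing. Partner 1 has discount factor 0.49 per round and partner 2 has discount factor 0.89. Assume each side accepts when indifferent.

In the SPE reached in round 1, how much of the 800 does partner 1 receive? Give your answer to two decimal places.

61.92

Round 5 (partner 2 proposes): rejection yields 0 for partner 1; partner 2 offers 0 and keeps 800.
Round 4 (partner 1 proposes): partner 2 can get 800 next round, worth 0.89 × 800 = 712 now, so partner 1 offers 712, keeping 88.
Round 3 (partner 2 proposes): partner 1 can get 88 next round, worth 0.49 × 88 = 43.12 now. Partner 2 offers 43.12 and keeps 800 − 43.12 = 756.88.
Round 2 (partner 1 proposes): partner 2 can get 756.88 next round, worth 0.89 × 756.88 = 673.6232 now; partner 1 offers that and keeps 126.3768.
Round 1 (partner 2 proposes): partner 1 can get 126.3768 next round, worth 0.49 × 126.3768 = 61.924632 now, so partner 2 offers 61.924632, keeping 738.075368.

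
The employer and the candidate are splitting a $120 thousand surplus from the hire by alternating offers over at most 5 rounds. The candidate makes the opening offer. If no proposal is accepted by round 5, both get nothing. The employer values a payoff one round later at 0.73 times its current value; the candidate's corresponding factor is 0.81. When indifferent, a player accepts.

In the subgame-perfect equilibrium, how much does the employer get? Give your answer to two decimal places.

26.49

Round 5 (the candidate proposes): rejection yields 0 for the employer; the candidate offers 0 and keeps 120.
Round 4 (the employer proposes): the candidate can get 120 next round, worth 0.81 × 120 = 97.2 now; the employer offers that and keeps 22.8.
Round 3 (the candidate proposes): the employer can get 22.8 next round, worth 0.73 × 22.8 = 16.644 now; the candidate offers that and keeps 103.356.
Round 2 (the employer proposes): the candidate can get 103.356 next round, worth 0.81 × 103.356 = 83.71836 now. The employer offers 83.71836 and keeps 120 − 83.71836 = 36.28164.
Round 1 (the candidate proposes): the employer can get 36.28164 next round, worth 0.73 × 36.28164 = 26.4855972 now. The candidate offers 26.4855972 and keeps 120 − 26.4855972 = 93.5144028.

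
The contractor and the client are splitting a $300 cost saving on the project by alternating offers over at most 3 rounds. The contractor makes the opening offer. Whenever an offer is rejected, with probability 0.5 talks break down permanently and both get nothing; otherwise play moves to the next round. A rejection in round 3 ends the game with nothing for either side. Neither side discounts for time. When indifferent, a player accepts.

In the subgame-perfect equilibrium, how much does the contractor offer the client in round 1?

75

Round 3 (the contractor proposes): rejection yields 0 for the client; the contractor offers 0 and keeps 300.
Round 2 (the client proposes): rejecting gives the contractor an expected 0.5 × 300 = 150. The client offers 150 and keeps 300 − 150 = 150.
Round 1 (the contractor proposes): rejecting gives the client an expected 0.5 × 150 = 75. The contractor offers 75 and keeps 300 − 75 = 225.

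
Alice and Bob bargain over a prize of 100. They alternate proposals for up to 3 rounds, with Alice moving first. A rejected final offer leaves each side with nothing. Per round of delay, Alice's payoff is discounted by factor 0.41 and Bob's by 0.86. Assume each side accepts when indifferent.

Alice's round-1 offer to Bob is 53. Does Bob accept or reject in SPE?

Accept

Round 3 (Alice proposes): rejection yields 0 for Bob; Alice offers 0 and keeps 100.
Round 2 (Bob proposes): Alice can get 100 next round, worth 0.41 × 100 = 41 now; Bob offers that and keeps 59.
So by rejecting in round 1, Bob gets 59 next round, worth 0.86 × 59 = 50.74 now.
Offer 53 ≥ 50.74, so Bob accepts.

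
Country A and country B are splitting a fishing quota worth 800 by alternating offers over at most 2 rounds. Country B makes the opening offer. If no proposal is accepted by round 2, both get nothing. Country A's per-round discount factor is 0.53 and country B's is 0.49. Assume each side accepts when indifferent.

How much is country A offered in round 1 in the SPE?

Round 2 (country A proposes): country B will accept anything ≥ 0, so country A offers 0 and keeps 800.
Round 1 (country B proposes): country A can get 800 next round, worth 0.53 × 800 = 424 now, so country B offers 424, keeping 376.

424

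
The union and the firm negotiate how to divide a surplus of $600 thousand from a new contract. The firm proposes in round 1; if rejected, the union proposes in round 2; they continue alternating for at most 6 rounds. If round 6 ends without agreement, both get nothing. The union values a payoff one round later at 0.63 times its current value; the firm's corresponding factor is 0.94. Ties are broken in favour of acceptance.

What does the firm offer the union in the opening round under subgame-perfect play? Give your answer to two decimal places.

168.68

Round 6 (the union proposes): rejection yields 0 for the firm; the union offers 0 and keeps 600.
Round 5 (the firm proposes): the union can get 600 next round, worth 0.63 × 600 = 378 now, so the firm offers 378, keeping 222.
Round 4 (the union proposes): the firm can get 222 next round, worth 0.94 × 222 = 208.68 now, so the union offers 208.68, keeping 391.32.
Round 3 (the firm proposes): the union can get 391.32 next round, worth 0.63 × 391.32 = 246.5316 now; the firm offers that and keeps 353.4684.
Round 2 (the union proposes): the firm can get 353.4684 next round, worth 0.94 × 353.4684 = 332.260296 now, so the union offers 332.260296, keeping 267.739704.
Round 1 (the firm proposes): the union can get 267.739704 next round, worth 0.63 × 267.739704 = 168.67601352 now, so the firm offers 168.67601352, keeping 431.32398648.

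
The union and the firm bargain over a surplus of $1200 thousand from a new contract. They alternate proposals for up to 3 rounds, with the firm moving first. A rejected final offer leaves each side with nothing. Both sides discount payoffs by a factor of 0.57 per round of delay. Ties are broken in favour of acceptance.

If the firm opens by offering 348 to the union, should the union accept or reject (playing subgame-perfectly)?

Round 3 (the firm proposes): rejection yields 0 for the union; the firm offers 0 and keeps 1200.
Round 2 (the union proposes): the firm can get 1200 next round, worth 0.57 × 1200 = 684 now, so the union offers 684, keeping 516.
So by rejecting in round 1, the union gets 516 next round, worth 0.57 × 516 = 294.12 now.
Offer 348 ≥ 294.12, so the union accepts.

Accept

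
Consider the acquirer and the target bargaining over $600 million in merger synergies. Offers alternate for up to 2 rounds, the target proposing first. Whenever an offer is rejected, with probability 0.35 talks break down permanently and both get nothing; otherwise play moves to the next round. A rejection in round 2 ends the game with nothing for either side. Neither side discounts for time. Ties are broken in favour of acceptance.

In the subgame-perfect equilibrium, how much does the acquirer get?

390

Round 2 (the acquirer proposes): the target will accept anything ≥ 0, so the acquirer offers 0 and keeps 600.
Round 1 (the target proposes): rejecting gives the acquirer an expected 0.65 × 600 = 390, so the target offers 390, keeping 210.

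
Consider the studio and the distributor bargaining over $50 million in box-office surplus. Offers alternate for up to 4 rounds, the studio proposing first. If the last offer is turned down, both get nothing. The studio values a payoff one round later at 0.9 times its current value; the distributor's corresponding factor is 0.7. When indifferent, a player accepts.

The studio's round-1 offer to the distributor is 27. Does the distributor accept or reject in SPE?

Round 4 (the distributor proposes): the studio will accept anything ≥ 0, so the distributor offers 0 and keeps 50.
Round 3 (the studio proposes): the distributor can get 50 next round, worth 0.7 × 50 = 35 now. The studio offers 35 and keeps 50 − 35 = 15.
Round 2 (the distributor proposes): the studio can get 15 next round, worth 0.9 × 15 = 13.5 now. The distributor offers 13.5 and keeps 50 − 13.5 = 36.5.
So by rejecting in round 1, the distributor gets 36.5 next round, worth 0.7 × 36.5 = 25.55 now.
Offer 27 ≥ 25.55, so the distributor accepts.

Accept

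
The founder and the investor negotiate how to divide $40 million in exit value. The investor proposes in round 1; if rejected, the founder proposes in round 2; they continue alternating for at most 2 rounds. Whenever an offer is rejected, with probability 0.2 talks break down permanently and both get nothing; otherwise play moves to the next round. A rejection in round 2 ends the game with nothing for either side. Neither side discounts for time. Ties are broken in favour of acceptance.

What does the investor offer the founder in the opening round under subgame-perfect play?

Round 2 (the founder proposes): the investor will accept anything ≥ 0, so the founder offers 0 and keeps 40.
Round 1 (the investor proposes): rejecting gives the founder an expected 0.8 × 40 = 32, so the investor offers 32, keeping 8.

32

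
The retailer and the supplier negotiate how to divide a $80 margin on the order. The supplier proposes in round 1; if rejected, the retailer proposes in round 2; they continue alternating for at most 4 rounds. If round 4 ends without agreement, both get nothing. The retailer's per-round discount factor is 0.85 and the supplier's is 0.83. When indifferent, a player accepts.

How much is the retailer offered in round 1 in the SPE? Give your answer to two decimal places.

59.53

Round 4 (the retailer proposes): the supplier will accept anything ≥ 0, so the retailer offers 0 and keeps 80.
Round 3 (the supplier proposes): the retailer can get 80 next round, worth 0.85 × 80 = 68 now; the supplier offers that and keeps 12.
Round 2 (the retailer proposes): the supplier can get 12 next round, worth 0.83 × 12 = 9.96 now; the retailer offers that and keeps 70.04.
Round 1 (the supplier proposes): the retailer can get 70.04 next round, worth 0.85 × 70.04 = 59.534 now. The supplier offers 59.534 and keeps 80 − 59.534 = 20.466.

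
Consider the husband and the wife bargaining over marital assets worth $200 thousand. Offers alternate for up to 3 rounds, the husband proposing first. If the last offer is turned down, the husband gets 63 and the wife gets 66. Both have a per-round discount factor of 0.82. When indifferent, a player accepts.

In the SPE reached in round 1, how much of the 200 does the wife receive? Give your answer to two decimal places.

Round 3 (the husband proposes): the wife gets 66 if talks fail, so the husband offers 66 and keeps 134.
Round 2 (the wife proposes): the husband can get 134 next round, worth 0.82 × 134 = 109.88 now; the wife offers that and keeps 90.12.
Round 1 (the husband proposes): the wife can get 90.12 next round, worth 0.82 × 90.12 = 73.8984 now. The husband offers 73.8984 and keeps 200 − 73.8984 = 126.1016.

73.90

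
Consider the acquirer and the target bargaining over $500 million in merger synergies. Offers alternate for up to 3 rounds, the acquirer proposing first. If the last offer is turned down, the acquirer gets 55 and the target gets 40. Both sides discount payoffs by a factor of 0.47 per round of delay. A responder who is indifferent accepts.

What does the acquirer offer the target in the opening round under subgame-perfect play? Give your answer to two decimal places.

133.39

Round 3 (the acquirer proposes): the target gets 40 if talks fail, so the acquirer offers 40 and keeps 460.
Round 2 (the target proposes): the acquirer can get 460 next round, worth 0.47 × 460 = 216.2 now, so the target offers 216.2, keeping 283.8.
Round 1 (the acquirer proposes): the target can get 283.8 next round, worth 0.47 × 283.8 = 133.386 now; the acquirer offers that and keeps 366.614.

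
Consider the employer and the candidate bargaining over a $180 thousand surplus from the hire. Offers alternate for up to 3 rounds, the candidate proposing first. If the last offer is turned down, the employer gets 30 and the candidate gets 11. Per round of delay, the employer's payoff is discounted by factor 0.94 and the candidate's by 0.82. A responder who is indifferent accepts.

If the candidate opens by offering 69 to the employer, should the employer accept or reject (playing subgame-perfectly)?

Accept

Round 3 (the candidate proposes): the employer gets 30 if talks fail, so the candidate offers 30 and keeps 150.
Round 2 (the employer proposes): the candidate can get 150 next round, worth 0.82 × 150 = 123 now. The employer offers 123 and keeps 180 − 123 = 57.
So by rejecting in round 1, the employer gets 57 next round, worth 0.94 × 57 = 53.58 now.
Offer 69 ≥ 53.58, so the employer accepts.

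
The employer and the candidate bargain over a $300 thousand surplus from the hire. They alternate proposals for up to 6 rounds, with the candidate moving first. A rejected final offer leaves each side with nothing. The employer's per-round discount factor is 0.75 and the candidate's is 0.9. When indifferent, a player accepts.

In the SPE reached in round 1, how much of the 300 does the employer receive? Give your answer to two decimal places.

By backward induction:
Round 6 (the employer proposes): rejection yields 0 for the candidate; the employer offers 0 and keeps 300.
Round 5 (the candidate proposes): the employer can get 300 next round, worth 0.75 × 300 = 225 now. The candidate offers 225 and keeps 300 − 225 = 75.
Round 4 (the employer proposes): the candidate can get 75 next round, worth 0.9 × 75 = 67.5 now; the employer offers that and keeps 232.5.
Round 3 (the candidate proposes): the employer can get 232.5 next round, worth 0.75 × 232.5 = 174.375 now; the candidate offers that and keeps 125.625.
Round 2 (the employer proposes): the candidate can get 125.625 next round, worth 0.9 × 125.625 = 113.0625 now. The employer offers 113.0625 and keeps 300 − 113.0625 = 186.9375.
Round 1 (the candidate proposes): the employer can get 186.9375 next round, worth 0.75 × 186.9375 = 140.203125 now; the candidate offers that and keeps 159.796875.

140.20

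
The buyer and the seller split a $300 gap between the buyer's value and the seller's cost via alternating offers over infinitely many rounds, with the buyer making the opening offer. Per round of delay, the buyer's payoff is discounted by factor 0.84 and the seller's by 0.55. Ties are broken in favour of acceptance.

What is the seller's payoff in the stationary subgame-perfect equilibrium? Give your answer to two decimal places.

49.07

When the buyer proposes, the seller accepts any offer worth at least 0.55 times what the seller would get by proposing next round; and vice versa.
This gives x = 300 − 0.55y and y = 300 − 0.84x, where x and y are each side's share when it proposes.
Hence (1 − 0.55·0.84)x = 300(1 − 0.55), i.e. 0.538·x = 135.
x ≈ 250.9294; the seller's share is 300 − x ≈ 49.0706.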